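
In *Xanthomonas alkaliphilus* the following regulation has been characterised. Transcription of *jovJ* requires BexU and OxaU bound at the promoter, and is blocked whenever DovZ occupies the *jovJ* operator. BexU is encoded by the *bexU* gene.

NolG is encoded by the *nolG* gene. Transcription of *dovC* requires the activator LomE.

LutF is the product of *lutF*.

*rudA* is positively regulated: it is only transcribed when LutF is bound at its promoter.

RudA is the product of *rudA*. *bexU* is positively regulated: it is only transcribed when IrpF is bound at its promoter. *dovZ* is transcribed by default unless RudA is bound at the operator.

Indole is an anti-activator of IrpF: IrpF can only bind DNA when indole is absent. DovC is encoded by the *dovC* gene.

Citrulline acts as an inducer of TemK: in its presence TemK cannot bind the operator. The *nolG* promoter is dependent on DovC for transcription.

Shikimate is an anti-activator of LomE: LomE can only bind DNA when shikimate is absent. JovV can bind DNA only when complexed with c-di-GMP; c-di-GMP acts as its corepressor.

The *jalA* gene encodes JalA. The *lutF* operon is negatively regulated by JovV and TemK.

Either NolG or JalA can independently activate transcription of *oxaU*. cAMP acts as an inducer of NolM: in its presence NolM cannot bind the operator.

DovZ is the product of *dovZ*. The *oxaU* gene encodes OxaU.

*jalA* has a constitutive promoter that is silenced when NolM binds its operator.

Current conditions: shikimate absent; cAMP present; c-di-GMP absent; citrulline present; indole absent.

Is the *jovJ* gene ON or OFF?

Indole is absent, so IrpF is active.
No repressor is bound and IrpF is active, so *bexU* is transcribed.
So BexU is produced and active.
Shikimate is absent, so LomE is active.
No repressor is bound and LomE is active, so *dovC* is transcribed.
So DovC is produced and active.
No repressor is bound and DovC is active, so *nolG* is transcribed.
So NolG is produced and active.
cAMP is present, so NolM is inactive.
With no repressor bound, *jalA* is transcribed.
So JalA is produced and active.
Activator NolG is present, so *oxaU* is transcribed.
So OxaU is produced and active.
c-di-GMP is absent, so JovV is inactive.
Citrulline is present, so TemK is inactive.
With no repressor bound, *lutF* is transcribed.
So LutF is produced and active.
No repressor is bound and LutF is active, so *rudA* is transcribed.
So RudA is produced and active.
With repressor RudA bound, *dovZ* is not transcribed.
So DovZ is not produced.
No repressor is bound and BexU and OxaU are active, so *jovJ* is transcribed.

ON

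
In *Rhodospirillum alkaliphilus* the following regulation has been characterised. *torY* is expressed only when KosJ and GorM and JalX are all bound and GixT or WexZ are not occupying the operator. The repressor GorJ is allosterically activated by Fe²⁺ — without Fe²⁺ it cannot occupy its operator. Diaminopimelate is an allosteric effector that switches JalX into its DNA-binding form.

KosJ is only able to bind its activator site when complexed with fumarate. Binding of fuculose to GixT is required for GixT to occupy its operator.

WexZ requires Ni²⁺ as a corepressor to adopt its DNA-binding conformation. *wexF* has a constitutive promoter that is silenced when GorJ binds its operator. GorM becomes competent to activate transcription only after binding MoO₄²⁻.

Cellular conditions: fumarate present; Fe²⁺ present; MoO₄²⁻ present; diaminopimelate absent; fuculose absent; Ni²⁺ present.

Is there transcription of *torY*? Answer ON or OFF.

OFF

Fuculose is absent, so GixT is inactive.
Fumarate is present, so KosJ is active.
Ni²⁺ is present, so WexZ is active.
MoO₄²⁻ is present, so GorM is active.
Diaminopimelate is absent, so JalX is inactive.
With repressor WexZ bound, *torY* is not transcribed.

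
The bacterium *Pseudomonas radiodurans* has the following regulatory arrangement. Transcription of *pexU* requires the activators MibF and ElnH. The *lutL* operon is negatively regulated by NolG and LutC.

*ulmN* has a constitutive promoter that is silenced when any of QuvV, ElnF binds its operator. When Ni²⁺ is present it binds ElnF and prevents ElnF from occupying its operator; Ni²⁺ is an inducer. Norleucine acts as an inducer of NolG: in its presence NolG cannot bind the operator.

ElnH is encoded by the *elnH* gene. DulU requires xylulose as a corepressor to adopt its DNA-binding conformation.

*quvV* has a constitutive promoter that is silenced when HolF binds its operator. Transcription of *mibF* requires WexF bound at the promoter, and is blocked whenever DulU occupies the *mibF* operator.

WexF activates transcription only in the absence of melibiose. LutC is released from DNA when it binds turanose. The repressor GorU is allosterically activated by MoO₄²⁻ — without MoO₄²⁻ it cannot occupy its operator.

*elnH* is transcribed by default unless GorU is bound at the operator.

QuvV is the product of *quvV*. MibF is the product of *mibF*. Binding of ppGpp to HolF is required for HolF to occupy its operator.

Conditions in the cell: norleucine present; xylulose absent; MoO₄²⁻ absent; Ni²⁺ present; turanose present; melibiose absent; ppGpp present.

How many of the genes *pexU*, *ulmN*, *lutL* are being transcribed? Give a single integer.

Xylulose is absent, so DulU is inactive.
Melibiose is absent, so WexF is active.
No repressor is bound and WexF is active, so *mibF* is transcribed.
So MibF is produced and active.
MoO₄²⁻ is absent, so GorU is inactive.
With no repressor bound, *elnH* is transcribed.
So ElnH is produced and active.
No repressor is bound and MibF and ElnH are active, so *pexU* is transcribed.
→ *pexU* is ON.
ppGpp is present, so HolF is active.
With repressor HolF bound, *quvV* is not transcribed.
So QuvV is not produced.
Ni²⁺ is present, so ElnF is inactive.
With no repressor bound, *ulmN* is transcribed.
→ *ulmN* is ON.
Norleucine is present, so NolG is inactive.
Turanose is present, so LutC is inactive.
With no repressor bound, *lutL* is transcribed.
→ *lutL* is ON.
3 of the 3 genes are transcribed.

3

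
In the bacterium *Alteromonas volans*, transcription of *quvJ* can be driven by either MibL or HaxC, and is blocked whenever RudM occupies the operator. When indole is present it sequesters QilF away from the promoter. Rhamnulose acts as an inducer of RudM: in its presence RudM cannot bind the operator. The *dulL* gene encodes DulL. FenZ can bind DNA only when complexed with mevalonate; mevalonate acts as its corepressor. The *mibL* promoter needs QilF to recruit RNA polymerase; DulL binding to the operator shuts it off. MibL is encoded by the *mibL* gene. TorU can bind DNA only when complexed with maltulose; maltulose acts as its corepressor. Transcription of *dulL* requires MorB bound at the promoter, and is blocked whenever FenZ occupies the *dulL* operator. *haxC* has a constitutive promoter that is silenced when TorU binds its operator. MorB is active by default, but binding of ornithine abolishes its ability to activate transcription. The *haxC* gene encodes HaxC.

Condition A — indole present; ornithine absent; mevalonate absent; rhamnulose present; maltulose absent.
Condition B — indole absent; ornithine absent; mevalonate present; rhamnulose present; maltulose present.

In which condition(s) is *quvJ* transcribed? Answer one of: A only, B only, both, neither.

both

Condition A:
Indole is present, so QilF is inactive.
Ornithine is absent, so MorB is active.
Mevalonate is absent, so FenZ is inactive.
No repressor is bound and MorB is active, so *dulL* is transcribed.
So DulL is produced and active.
With repressor DulL bound, *mibL* is not transcribed.
So MibL is not produced.
Rhamnulose is present, so RudM is inactive.
Maltulose is absent, so TorU is inactive.
With no repressor bound, *haxC* is transcribed.
So HaxC is produced and active.
Activator HaxC is present, so *quvJ* is transcribed.
→ *quvJ* is ON in A.
Condition B:
Indole is absent, so QilF is active.
Ornithine is absent, so MorB is active.
Mevalonate is present, so FenZ is active.
With repressor FenZ bound, *dulL* is not transcribed.
So DulL is not produced.
No repressor is bound and QilF is active, so *mibL* is transcribed.
So MibL is produced and active.
Rhamnulose is present, so RudM is inactive.
Maltulose is present, so TorU is active.
With repressor TorU bound, *haxC* is not transcribed.
So HaxC is not produced.
Activator MibL is present, so *quvJ* is transcribed.
→ *quvJ* is ON in B.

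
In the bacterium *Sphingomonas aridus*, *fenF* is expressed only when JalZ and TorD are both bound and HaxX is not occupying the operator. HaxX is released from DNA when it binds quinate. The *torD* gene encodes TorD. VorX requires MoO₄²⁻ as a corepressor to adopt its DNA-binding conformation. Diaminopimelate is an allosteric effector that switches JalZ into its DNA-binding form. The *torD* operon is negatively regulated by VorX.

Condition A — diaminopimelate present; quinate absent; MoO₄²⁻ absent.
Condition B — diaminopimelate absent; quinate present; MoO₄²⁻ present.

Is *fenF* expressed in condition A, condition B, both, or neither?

Condition A:
Diaminopimelate is present, so JalZ is active.
Quinate is absent, so HaxX is active.
MoO₄²⁻ is absent, so VorX is inactive.
With no repressor bound, *torD* is transcribed.
So TorD is produced and active.
With repressor HaxX bound, *fenF* is not transcribed.
→ *fenF* is OFF in A.
Condition B:
Diaminopimelate is absent, so JalZ is inactive.
Quinate is present, so HaxX is inactive.
MoO₄²⁻ is present, so VorX is active.
With repressor VorX bound, *torD* is not transcribed.
So TorD is not produced.
Required activator JalZ is absent, so *fenF* is not transcribed.
→ *fenF* is OFF in B.

neither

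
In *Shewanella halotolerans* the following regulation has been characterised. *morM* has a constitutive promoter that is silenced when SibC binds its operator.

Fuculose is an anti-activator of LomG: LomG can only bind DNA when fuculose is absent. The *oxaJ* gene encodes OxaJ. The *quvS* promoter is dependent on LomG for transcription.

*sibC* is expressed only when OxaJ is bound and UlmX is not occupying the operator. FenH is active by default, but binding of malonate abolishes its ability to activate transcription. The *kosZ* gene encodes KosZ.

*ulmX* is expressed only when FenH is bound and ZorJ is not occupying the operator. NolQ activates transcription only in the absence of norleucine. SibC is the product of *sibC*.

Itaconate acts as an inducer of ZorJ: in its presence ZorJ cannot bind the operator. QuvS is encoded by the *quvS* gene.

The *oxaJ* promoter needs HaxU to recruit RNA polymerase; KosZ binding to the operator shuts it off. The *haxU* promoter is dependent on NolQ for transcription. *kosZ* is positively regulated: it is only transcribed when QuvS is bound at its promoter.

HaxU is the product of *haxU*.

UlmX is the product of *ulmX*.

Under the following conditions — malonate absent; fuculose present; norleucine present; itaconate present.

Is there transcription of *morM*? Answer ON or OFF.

Fuculose is present, so LomG is inactive.
Required activator LomG is absent, so *quvS* is not transcribed.
So QuvS is not produced.
Required activator QuvS is absent, so *kosZ* is not transcribed.
So KosZ is not produced.
Norleucine is present, so NolQ is inactive.
Required activator NolQ is absent, so *haxU* is not transcribed.
So HaxU is not produced.
Required activator HaxU is absent, so *oxaJ* is not transcribed.
So OxaJ is not produced.
Itaconate is present, so ZorJ is inactive.
Malonate is absent, so FenH is active.
No repressor is bound and FenH is active, so *ulmX* is transcribed.
So UlmX is produced and active.
With repressor UlmX bound, *sibC* is not transcribed.
So SibC is not produced.
With no repressor bound, *morM* is transcribed.

ON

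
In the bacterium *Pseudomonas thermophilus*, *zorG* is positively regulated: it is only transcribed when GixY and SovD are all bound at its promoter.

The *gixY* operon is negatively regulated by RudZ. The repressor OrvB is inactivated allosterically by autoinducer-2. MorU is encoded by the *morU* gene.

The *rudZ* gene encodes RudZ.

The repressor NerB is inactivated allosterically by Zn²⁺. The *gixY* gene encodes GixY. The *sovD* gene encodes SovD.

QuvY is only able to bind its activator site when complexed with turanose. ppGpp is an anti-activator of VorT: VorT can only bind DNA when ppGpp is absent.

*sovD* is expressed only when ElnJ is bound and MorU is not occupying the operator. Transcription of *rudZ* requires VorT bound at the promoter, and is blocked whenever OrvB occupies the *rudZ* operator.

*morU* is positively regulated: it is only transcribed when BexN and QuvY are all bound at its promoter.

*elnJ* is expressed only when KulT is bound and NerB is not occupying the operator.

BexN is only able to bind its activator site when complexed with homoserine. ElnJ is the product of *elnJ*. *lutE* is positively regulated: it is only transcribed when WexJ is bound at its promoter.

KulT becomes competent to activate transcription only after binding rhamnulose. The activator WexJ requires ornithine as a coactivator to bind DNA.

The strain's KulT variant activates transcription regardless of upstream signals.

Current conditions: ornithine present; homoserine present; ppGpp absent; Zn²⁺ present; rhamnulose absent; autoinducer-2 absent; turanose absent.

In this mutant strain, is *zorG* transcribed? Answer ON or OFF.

ON

Autoinducer-2 is absent, so OrvB is active.
ppGpp is absent, so VorT is active.
With repressor OrvB bound, *rudZ* is not transcribed.
So RudZ is not produced.
With no repressor bound, *gixY* is transcribed.
So GixY is produced and active.
Homoserine is present, so BexN is active.
Turanose is absent, so QuvY is inactive.
Required activator QuvY is absent, so *morU* is not transcribed.
So MorU is not produced.
Zn²⁺ is present, so NerB is inactive.
KulT is constitutively active in this strain.
No repressor is bound and KulT is active, so *elnJ* is transcribed.
So ElnJ is produced and active.
No repressor is bound and ElnJ is active, so *sovD* is transcribed.
So SovD is produced and active.
No repressor is bound and GixY and SovD are active, so *zorG* is transcribed.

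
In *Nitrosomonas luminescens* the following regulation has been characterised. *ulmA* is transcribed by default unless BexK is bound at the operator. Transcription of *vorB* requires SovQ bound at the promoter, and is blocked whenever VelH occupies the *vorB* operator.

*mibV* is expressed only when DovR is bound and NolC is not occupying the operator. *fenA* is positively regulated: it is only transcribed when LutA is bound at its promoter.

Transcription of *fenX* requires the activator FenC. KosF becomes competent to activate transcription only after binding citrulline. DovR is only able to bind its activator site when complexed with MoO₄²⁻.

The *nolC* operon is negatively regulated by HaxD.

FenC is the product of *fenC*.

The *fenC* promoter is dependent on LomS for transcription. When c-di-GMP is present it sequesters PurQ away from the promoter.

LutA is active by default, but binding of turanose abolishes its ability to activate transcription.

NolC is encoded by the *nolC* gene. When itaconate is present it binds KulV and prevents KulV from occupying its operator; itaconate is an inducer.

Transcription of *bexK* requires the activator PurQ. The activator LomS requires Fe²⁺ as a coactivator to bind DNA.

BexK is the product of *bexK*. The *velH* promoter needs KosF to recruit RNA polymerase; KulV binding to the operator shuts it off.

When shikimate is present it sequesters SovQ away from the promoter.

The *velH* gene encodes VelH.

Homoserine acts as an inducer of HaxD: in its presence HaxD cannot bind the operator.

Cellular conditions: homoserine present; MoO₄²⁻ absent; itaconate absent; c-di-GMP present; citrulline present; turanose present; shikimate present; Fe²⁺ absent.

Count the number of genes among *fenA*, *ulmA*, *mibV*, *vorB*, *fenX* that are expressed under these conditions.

Turanose is present, so LutA is inactive.
Required activator LutA is absent, so *fenA* is not transcribed.
→ *fenA* is OFF.
c-di-GMP is present, so PurQ is inactive.
Required activator PurQ is absent, so *bexK* is not transcribed.
So BexK is not produced.
With no repressor bound, *ulmA* is transcribed.
→ *ulmA* is ON.
MoO₄²⁻ is absent, so DovR is inactive.
Homoserine is present, so HaxD is inactive.
With no repressor bound, *nolC* is transcribed.
So NolC is produced and active.
With repressor NolC bound, *mibV* is not transcribed.
→ *mibV* is OFF.
Itaconate is absent, so KulV is active.
Citrulline is present, so KosF is active.
With repressor KulV bound, *velH* is not transcribed.
So VelH is not produced.
Shikimate is present, so SovQ is inactive.
Required activator SovQ is absent, so *vorB* is not transcribed.
→ *vorB* is OFF.
Fe²⁺ is absent, so LomS is inactive.
Required activator LomS is absent, so *fenC* is not transcribed.
So FenC is not produced.
Required activator FenC is absent, so *fenX* is not transcribed.
→ *fenX* is OFF.
1 of the 5 genes is transcribed.

1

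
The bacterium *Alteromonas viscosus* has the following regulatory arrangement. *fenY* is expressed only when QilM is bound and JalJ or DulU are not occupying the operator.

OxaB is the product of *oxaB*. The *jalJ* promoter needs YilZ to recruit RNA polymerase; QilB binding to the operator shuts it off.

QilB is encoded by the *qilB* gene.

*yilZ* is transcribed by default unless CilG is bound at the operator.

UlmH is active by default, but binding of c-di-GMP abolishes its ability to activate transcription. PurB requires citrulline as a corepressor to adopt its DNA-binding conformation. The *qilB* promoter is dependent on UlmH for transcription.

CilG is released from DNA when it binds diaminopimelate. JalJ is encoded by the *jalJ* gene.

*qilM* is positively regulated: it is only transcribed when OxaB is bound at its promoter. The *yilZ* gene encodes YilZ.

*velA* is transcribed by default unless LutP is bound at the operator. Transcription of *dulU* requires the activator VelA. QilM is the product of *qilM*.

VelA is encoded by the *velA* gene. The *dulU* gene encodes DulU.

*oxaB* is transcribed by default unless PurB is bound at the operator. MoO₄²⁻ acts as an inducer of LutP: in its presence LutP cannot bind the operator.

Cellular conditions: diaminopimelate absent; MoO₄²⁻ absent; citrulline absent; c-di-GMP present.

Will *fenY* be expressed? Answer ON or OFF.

ON

Citrulline is absent, so PurB is inactive.
With no repressor bound, *oxaB* is transcribed.
So OxaB is produced and active.
No repressor is bound and OxaB is active, so *qilM* is transcribed.
So QilM is produced and active.
Diaminopimelate is absent, so CilG is active.
With repressor CilG bound, *yilZ* is not transcribed.
So YilZ is not produced.
c-di-GMP is present, so UlmH is inactive.
Required activator UlmH is absent, so *qilB* is not transcribed.
So QilB is not produced.
Required activator YilZ is absent, so *jalJ* is not transcribed.
So JalJ is not produced.
MoO₄²⁻ is absent, so LutP is active.
With repressor LutP bound, *velA* is not transcribed.
So VelA is not produced.
Required activator VelA is absent, so *dulU* is not transcribed.
So DulU is not produced.
No repressor is bound and QilM is active, so *fenY* is transcribed.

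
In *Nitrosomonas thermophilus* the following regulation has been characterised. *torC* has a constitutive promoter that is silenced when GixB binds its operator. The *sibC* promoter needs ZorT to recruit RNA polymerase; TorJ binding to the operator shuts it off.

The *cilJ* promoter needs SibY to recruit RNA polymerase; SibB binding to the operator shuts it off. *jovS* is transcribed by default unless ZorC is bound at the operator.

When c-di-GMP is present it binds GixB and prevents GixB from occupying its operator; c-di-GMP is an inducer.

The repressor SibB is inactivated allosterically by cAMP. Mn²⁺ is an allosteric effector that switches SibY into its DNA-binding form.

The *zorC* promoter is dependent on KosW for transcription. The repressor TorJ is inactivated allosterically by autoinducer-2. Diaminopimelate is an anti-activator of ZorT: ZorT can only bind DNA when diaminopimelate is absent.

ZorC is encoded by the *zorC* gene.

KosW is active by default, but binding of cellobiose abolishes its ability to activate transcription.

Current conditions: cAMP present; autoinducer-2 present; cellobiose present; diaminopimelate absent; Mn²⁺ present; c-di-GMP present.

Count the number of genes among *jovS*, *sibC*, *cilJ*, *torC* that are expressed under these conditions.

4

Cellobiose is present, so KosW is inactive.
Required activator KosW is absent, so *zorC* is not transcribed.
So ZorC is not produced.
With no repressor bound, *jovS* is transcribed.
→ *jovS* is ON.
Diaminopimelate is absent, so ZorT is active.
Autoinducer-2 is present, so TorJ is inactive.
No repressor is bound and ZorT is active, so *sibC* is transcribed.
→ *sibC* is ON.
cAMP is present, so SibB is inactive.
Mn²⁺ is present, so SibY is active.
No repressor is bound and SibY is active, so *cilJ* is transcribed.
→ *cilJ* is ON.
c-di-GMP is present, so GixB is inactive.
With no repressor bound, *torC* is transcribed.
→ *torC* is ON.
4 of the 4 genes are transcribed.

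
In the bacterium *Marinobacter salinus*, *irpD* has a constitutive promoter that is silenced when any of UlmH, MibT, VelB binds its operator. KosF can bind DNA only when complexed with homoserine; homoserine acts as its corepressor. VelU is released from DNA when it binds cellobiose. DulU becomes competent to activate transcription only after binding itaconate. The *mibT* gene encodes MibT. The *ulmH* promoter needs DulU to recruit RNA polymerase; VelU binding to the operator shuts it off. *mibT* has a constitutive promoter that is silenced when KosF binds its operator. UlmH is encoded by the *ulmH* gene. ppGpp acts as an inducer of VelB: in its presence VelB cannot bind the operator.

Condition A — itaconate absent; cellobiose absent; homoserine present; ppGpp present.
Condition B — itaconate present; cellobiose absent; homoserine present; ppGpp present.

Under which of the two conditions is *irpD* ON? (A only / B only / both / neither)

Condition A:
Itaconate is absent, so DulU is inactive.
Cellobiose is absent, so VelU is active.
With repressor VelU bound, *ulmH* is not transcribed.
So UlmH is not produced.
Homoserine is present, so KosF is active.
With repressor KosF bound, *mibT* is not transcribed.
So MibT is not produced.
ppGpp is present, so VelB is inactive.
With no repressor bound, *irpD* is transcribed.
→ *irpD* is ON in A.
Condition B:
Itaconate is present, so DulU is active.
Cellobiose is absent, so VelU is active.
With repressor VelU bound, *ulmH* is not transcribed.
So UlmH is not produced.
Homoserine is present, so KosF is active.
With repressor KosF bound, *mibT* is not transcribed.
So MibT is not produced.
ppGpp is present, so VelB is inactive.
With no repressor bound, *irpD* is transcribed.
→ *irpD* is ON in B.

both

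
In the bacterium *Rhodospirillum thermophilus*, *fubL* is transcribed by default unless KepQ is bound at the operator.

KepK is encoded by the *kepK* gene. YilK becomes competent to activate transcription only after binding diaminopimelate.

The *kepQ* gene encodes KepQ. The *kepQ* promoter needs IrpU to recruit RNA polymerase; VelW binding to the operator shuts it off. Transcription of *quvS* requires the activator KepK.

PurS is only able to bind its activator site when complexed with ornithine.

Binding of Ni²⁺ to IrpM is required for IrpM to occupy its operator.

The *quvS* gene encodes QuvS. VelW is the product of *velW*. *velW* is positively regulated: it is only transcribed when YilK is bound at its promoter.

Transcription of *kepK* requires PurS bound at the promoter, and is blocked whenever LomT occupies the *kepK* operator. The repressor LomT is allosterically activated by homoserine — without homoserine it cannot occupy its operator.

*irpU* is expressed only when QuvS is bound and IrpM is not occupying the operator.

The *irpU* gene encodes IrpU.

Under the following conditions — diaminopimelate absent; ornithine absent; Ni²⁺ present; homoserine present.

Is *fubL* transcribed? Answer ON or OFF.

Ornithine is absent, so PurS is inactive.
Homoserine is present, so LomT is active.
With repressor LomT bound, *kepK* is not transcribed.
So KepK is not produced.
Required activator KepK is absent, so *quvS* is not transcribed.
So QuvS is not produced.
Ni²⁺ is present, so IrpM is active.
With repressor IrpM bound, *irpU* is not transcribed.
So IrpU is not produced.
Diaminopimelate is absent, so YilK is inactive.
Required activator YilK is absent, so *velW* is not transcribed.
So VelW is not produced.
Required activator IrpU is absent, so *kepQ* is not transcribed.
So KepQ is not produced.
With no repressor bound, *fubL* is transcribed.

ON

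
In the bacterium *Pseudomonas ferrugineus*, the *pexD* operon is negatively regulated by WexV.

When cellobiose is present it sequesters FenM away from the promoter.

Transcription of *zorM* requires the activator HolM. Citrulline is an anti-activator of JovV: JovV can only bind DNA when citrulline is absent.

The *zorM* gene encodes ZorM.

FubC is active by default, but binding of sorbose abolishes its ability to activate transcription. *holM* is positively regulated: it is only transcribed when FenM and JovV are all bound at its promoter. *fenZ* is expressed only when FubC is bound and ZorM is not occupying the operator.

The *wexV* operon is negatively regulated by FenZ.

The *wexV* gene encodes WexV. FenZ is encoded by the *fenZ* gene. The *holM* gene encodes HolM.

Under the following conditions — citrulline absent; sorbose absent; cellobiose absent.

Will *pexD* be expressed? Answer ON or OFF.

Cellobiose is absent, so FenM is active.
Citrulline is absent, so JovV is active.
No repressor is bound and FenM and JovV are active, so *holM* is transcribed.
So HolM is produced and active.
No repressor is bound and HolM is active, so *zorM* is transcribed.
So ZorM is produced and active.
Sorbose is absent, so FubC is active.
With repressor ZorM bound, *fenZ* is not transcribed.
So FenZ is not produced.
With no repressor bound, *wexV* is transcribed.
So WexV is produced and active.
With repressor WexV bound, *pexD* is not transcribed.

OFF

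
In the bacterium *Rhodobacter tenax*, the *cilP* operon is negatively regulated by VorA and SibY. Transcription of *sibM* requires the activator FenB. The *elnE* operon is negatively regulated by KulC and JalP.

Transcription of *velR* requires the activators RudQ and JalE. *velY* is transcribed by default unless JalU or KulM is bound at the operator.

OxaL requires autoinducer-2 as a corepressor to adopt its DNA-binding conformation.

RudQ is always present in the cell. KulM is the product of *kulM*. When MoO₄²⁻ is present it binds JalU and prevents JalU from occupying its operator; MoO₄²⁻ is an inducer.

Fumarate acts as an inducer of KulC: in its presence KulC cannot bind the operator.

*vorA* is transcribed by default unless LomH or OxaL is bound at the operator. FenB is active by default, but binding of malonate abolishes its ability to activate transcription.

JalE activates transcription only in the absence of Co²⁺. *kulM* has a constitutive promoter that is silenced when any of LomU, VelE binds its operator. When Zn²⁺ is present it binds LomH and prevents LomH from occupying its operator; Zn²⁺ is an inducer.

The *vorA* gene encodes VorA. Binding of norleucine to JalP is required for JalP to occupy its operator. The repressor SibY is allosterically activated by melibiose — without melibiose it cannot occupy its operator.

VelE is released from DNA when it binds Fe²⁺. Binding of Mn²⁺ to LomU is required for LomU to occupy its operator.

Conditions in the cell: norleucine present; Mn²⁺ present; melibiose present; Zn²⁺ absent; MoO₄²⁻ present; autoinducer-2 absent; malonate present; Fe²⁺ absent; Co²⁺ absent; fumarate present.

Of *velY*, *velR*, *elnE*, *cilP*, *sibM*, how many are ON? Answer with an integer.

MoO₄²⁻ is present, so JalU is inactive.
Mn²⁺ is present, so LomU is active.
Fe²⁺ is absent, so VelE is active.
With repressor LomU bound, *kulM* is not transcribed.
So KulM is not produced.
With no repressor bound, *velY* is transcribed.
→ *velY* is ON.
RudQ is produced constitutively and is active.
Co²⁺ is absent, so JalE is active.
No repressor is bound and RudQ and JalE are active, so *velR* is transcribed.
→ *velR* is ON.
Fumarate is present, so KulC is inactive.
Norleucine is present, so JalP is active.
With repressor JalP bound, *elnE* is not transcribed.
→ *elnE* is OFF.
Zn²⁺ is absent, so LomH is active.
Autoinducer-2 is absent, so OxaL is inactive.
With repressor LomH bound, *vorA* is not transcribed.
So VorA is not produced.
Melibiose is present, so SibY is active.
With repressor SibY bound, *cilP* is not transcribed.
→ *cilP* is OFF.
Malonate is present, so FenB is inactive.
Required activator FenB is absent, so *sibM* is not transcribed.
→ *sibM* is OFF.
2 of the 5 genes are transcribed.

2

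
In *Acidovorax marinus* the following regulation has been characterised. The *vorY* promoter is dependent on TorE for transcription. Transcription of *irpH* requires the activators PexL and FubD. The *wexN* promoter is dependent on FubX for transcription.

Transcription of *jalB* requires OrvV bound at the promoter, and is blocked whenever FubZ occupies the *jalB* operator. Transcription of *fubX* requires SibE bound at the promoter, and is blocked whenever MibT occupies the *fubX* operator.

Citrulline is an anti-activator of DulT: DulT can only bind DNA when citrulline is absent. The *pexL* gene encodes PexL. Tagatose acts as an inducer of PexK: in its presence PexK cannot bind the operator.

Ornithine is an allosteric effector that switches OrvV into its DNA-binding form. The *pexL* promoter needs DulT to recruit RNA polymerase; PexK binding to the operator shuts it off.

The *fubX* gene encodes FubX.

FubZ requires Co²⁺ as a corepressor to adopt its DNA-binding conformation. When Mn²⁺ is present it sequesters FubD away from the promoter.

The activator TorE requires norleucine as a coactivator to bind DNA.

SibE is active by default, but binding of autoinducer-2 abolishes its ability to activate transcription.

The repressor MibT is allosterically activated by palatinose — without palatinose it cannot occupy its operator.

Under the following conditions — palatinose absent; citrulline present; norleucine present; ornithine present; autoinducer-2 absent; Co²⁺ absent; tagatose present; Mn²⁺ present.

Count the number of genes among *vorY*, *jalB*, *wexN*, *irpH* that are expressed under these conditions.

3

Norleucine is present, so TorE is active.
No repressor is bound and TorE is active, so *vorY* is transcribed.
→ *vorY* is ON.
Ornithine is present, so OrvV is active.
Co²⁺ is absent, so FubZ is inactive.
No repressor is bound and OrvV is active, so *jalB* is transcribed.
→ *jalB* is ON.
Palatinose is absent, so MibT is inactive.
Autoinducer-2 is absent, so SibE is active.
No repressor is bound and SibE is active, so *fubX* is transcribed.
So FubX is produced and active.
No repressor is bound and FubX is active, so *wexN* is transcribed.
→ *wexN* is ON.
Tagatose is present, so PexK is inactive.
Citrulline is present, so DulT is inactive.
Required activator DulT is absent, so *pexL* is not transcribed.
So PexL is not produced.
Mn²⁺ is present, so FubD is inactive.
Required activator PexL is absent, so *irpH* is not transcribed.
→ *irpH* is OFF.
3 of the 4 genes are transcribed.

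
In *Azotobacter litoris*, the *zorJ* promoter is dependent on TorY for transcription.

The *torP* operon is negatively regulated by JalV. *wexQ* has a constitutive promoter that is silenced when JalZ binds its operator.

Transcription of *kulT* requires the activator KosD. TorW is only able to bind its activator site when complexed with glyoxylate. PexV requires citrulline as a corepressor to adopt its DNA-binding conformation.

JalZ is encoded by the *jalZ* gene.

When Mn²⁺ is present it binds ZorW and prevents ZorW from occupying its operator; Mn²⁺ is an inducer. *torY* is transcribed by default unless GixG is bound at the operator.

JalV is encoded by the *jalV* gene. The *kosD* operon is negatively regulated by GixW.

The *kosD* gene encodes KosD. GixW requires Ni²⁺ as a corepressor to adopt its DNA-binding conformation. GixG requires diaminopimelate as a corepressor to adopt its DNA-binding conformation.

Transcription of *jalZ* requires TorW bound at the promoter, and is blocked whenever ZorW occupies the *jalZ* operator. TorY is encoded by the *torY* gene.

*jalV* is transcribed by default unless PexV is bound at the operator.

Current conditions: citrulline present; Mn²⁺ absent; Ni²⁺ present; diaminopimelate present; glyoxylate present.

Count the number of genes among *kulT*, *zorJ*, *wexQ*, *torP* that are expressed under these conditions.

2

Ni²⁺ is present, so GixW is active.
With repressor GixW bound, *kosD* is not transcribed.
So KosD is not produced.
Required activator KosD is absent, so *kulT* is not transcribed.
→ *kulT* is OFF.
Diaminopimelate is present, so GixG is active.
With repressor GixG bound, *torY* is not transcribed.
So TorY is not produced.
Required activator TorY is absent, so *zorJ* is not transcribed.
→ *zorJ* is OFF.
Mn²⁺ is absent, so ZorW is active.
Glyoxylate is present, so TorW is active.
With repressor ZorW bound, *jalZ* is not transcribed.
So JalZ is not produced.
With no repressor bound, *wexQ* is transcribed.
→ *wexQ* is ON.
Citrulline is present, so PexV is active.
With repressor PexV bound, *jalV* is not transcribed.
So JalV is not produced.
With no repressor bound, *torP* is transcribed.
→ *torP* is ON.
2 of the 4 genes are transcribed.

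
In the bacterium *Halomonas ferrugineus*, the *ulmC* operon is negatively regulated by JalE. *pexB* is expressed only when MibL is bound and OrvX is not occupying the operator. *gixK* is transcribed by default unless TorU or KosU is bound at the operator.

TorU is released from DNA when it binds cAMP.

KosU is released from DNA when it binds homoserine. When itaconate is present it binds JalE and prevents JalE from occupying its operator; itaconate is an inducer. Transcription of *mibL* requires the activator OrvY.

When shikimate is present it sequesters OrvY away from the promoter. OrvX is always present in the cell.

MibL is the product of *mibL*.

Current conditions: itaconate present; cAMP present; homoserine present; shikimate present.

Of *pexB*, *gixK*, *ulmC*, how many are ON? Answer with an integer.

Shikimate is present, so OrvY is inactive.
Required activator OrvY is absent, so *mibL* is not transcribed.
So MibL is not produced.
OrvX is produced constitutively and is active.
With repressor OrvX bound, *pexB* is not transcribed.
→ *pexB* is OFF.
cAMP is present, so TorU is inactive.
Homoserine is present, so KosU is inactive.
With no repressor bound, *gixK* is transcribed.
→ *gixK* is ON.
Itaconate is present, so JalE is inactive.
With no repressor bound, *ulmC* is transcribed.
→ *ulmC* is ON.
2 of the 3 genes are transcribed.

2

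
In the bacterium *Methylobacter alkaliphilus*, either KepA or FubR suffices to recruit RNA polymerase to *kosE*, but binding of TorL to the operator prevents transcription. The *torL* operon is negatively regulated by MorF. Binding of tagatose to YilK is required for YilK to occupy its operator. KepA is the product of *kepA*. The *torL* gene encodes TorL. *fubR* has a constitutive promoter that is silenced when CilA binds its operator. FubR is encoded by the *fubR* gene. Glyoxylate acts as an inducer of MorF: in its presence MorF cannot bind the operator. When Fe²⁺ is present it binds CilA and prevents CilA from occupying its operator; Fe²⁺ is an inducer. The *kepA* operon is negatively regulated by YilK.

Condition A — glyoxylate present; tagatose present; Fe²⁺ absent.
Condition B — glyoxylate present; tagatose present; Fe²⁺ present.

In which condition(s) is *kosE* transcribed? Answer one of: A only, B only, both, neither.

neither

Condition A:
Glyoxylate is present, so MorF is inactive.
With no repressor bound, *torL* is transcribed.
So TorL is produced and active.
Tagatose is present, so YilK is active.
With repressor YilK bound, *kepA* is not transcribed.
So KepA is not produced.
Fe²⁺ is absent, so CilA is active.
With repressor CilA bound, *fubR* is not transcribed.
So FubR is not produced.
With repressor TorL bound, *kosE* is not transcribed.
→ *kosE* is OFF in A.
Condition B:
Glyoxylate is present, so MorF is inactive.
With no repressor bound, *torL* is transcribed.
So TorL is produced and active.
Tagatose is present, so YilK is active.
With repressor YilK bound, *kepA* is not transcribed.
So KepA is not produced.
Fe²⁺ is present, so CilA is inactive.
With no repressor bound, *fubR* is transcribed.
So FubR is produced and active.
With repressor TorL bound, *kosE* is not transcribed.
→ *kosE* is OFF in B.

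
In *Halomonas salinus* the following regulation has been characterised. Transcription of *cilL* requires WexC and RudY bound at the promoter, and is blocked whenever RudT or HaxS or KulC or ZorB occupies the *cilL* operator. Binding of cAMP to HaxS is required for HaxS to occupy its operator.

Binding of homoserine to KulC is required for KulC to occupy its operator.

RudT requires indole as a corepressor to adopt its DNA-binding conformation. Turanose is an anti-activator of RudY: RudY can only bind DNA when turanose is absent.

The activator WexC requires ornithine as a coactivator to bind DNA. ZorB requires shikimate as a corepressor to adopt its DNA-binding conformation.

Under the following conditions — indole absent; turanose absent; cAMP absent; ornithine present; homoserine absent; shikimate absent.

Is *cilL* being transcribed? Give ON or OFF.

ON

Ornithine is present, so WexC is active.
Indole is absent, so RudT is inactive.
cAMP is absent, so HaxS is inactive.
Turanose is absent, so RudY is active.
Homoserine is absent, so KulC is inactive.
Shikimate is absent, so ZorB is inactive.
No repressor is bound and WexC and RudY are active, so *cilL* is transcribed.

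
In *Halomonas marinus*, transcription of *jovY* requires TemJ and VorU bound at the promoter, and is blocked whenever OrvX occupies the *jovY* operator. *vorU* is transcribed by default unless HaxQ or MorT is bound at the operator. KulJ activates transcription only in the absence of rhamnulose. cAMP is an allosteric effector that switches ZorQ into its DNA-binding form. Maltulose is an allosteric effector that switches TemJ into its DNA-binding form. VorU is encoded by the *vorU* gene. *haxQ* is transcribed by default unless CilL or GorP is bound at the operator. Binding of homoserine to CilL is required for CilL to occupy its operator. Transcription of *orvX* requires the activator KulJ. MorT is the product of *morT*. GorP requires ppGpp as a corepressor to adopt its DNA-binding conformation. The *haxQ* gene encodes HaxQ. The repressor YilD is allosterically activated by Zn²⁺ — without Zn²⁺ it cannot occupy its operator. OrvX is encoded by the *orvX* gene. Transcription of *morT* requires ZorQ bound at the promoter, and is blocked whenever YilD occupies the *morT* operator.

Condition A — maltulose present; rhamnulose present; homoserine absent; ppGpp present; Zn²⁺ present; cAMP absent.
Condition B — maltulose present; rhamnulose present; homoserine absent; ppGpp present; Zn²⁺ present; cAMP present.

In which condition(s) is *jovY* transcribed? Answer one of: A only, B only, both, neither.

Condition A:
Maltulose is present, so TemJ is active.
Rhamnulose is present, so KulJ is inactive.
Required activator KulJ is absent, so *orvX* is not transcribed.
So OrvX is not produced.
Homoserine is absent, so CilL is inactive.
ppGpp is present, so GorP is active.
With repressor GorP bound, *haxQ* is not transcribed.
So HaxQ is not produced.
Zn²⁺ is present, so YilD is active.
cAMP is absent, so ZorQ is inactive.
With repressor YilD bound, *morT* is not transcribed.
So MorT is not produced.
With no repressor bound, *vorU* is transcribed.
So VorU is produced and active.
No repressor is bound and TemJ and VorU are active, so *jovY* is transcribed.
→ *jovY* is ON in A.
Condition B:
Maltulose is present, so TemJ is active.
Rhamnulose is present, so KulJ is inactive.
Required activator KulJ is absent, so *orvX* is not transcribed.
So OrvX is not produced.
Homoserine is absent, so CilL is inactive.
ppGpp is present, so GorP is active.
With repressor GorP bound, *haxQ* is not transcribed.
So HaxQ is not produced.
Zn²⁺ is present, so YilD is active.
cAMP is present, so ZorQ is active.
With repressor YilD bound, *morT* is not transcribed.
So MorT is not produced.
With no repressor bound, *vorU* is transcribed.
So VorU is produced and active.
No repressor is bound and TemJ and VorU are active, so *jovY* is transcribed.
→ *jovY* is ON in B.

both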